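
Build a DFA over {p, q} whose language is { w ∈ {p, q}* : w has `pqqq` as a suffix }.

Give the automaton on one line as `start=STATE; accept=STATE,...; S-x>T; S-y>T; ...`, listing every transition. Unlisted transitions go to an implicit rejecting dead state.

start=s0; accept=s4; s0-p>s1; s0-q>s0; s1-p>s1; s1-q>s2; s2-p>s1; s2-q>s3; s3-p>s1; s3-q>s4; s4-p>s1; s4-q>s0

Remember how much of `pqqq` the current input suffix matches. State s0 means no match yet; s1 means the last symbol is `p`; s2 means the last 2 symbols are `pq`; s3 means the last 3 symbols are `pqq`; s4 means the last 4 symbols are `pqqq`. Only s4 accepts. On a mismatch, fall back to the longest proper suffix that is still a prefix of `pqqq`.
A 5-state machine:
        p   q  
>  s0   s1  s0 
   s1   s1  s2 
   s2   s1  s3 
   s3   s1  s4 
 * s4   s1  s0 
(> = start, * = accepting)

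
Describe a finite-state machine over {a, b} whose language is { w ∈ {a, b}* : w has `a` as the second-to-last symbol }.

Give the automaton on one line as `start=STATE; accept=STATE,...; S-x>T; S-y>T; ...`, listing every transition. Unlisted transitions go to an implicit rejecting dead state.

start=q0; accept=q3,q4; q0-a>q1; q0-b>q2; q1-a>q3; q1-b>q4; q2-a>q5; q2-b>q6; q3-a>q3; q3-b>q4; q4-a>q5; q4-b>q6; q5-a>q3; q5-b>q4; q6-a>q5; q6-b>q6

Because acceptance depends on a position counted from the end, the machine has to buffer the most recent 2 symbols. Make each state the string of the last up-to-2 symbols read; on input `x` shift the window left and append `x`. Accept when the buffered window has length 2 and begins with `a`.
A 7-state machine:
        a   b  
>  q0   q1  q2 
   q1   q3  q4 
   q2   q5  q6 
 * q3   q3  q4 
 * q4   q5  q6 
   q5   q3  q4 
   q6   q5  q6 
(> = start, * = accepting)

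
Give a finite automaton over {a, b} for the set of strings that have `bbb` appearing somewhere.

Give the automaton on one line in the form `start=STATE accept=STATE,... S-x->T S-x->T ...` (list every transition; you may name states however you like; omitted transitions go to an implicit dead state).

start=S0 accept=S3 S0-a->S0 S0-b->S1 S1-a->S0 S1-b->S2 S2-a->S0 S2-b->S3 S3-a->S3 S3-b->S3

Track how much of `bbb` has been matched so far: state S0 is no progress, S3 is the absorbing accept state reached once `bbb` has occurred. Intermediate states record partial matches; on a mismatch, fall back to the longest reusable overlap.
4 states suffice.
        a   b  
>  S0   S0  S1 
   S1   S0  S2 
   S2   S0  S3 
 * S3   S3  S3 
(> = start, * = accepting)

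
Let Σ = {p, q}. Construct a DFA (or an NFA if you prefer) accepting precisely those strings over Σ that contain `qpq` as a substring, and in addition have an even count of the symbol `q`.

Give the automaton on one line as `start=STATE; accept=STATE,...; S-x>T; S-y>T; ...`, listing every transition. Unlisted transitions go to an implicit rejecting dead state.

Handle the two conditions separately and then intersect. The first has 4 states tracking whether and how much of `qpq` has been seen; the second has 2 states tracking the count of `q`s modulo 2. A product state is a pair (one from each), accepting exactly when both do.
With 8 states:
        p   q  
>  S0   S0  S1 
   S1   S2  S3 
   S2   S4  S5 
   S3   S6  S1 
   S4   S4  S3 
 * S5   S5  S7 
   S6   S0  S7 
   S7   S7  S5 
(> = start, * = accepting)

start=S0; accept=S5; S0-p>S0; S0-q>S1; S1-p>S2; S1-q>S3; S2-p>S4; S2-q>S5; S3-p>S6; S3-q>S1; S4-p>S4; S4-q>S3; S5-p>S5; S5-q>S7; S6-p>S0; S6-q>S7; S7-p>S7; S7-q>S5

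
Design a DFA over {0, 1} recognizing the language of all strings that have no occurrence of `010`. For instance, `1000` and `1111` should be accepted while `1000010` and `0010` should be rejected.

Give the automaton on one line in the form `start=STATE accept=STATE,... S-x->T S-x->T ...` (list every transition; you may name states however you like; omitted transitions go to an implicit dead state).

Track partial matches of the forbidden pattern `010`. State q3 is a dead state reached once `010` has occurred; every other state accepts. q0 means no part of `010` is currently matched.
A 4-state machine:
        0   1  
>* q0   q1  q0 
 * q1   q1  q2 
 * q2   q3  q0 
   q3   q3  q3 
(> = start, * = accepting)

start=q0 accept=q0,q1,q2 q0-0->q1 q0-1->q0 q1-0->q1 q1-1->q2 q2-0->q3 q2-1->q0 q3-0->q3 q3-1->q3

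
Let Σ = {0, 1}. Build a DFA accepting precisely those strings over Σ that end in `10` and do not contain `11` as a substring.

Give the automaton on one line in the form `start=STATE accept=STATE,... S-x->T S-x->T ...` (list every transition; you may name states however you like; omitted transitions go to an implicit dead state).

start=A accept=C A-0->A A-1->B B-0->C B-1->D C-0->A C-1->B D-0->D D-1->D

Handle the two conditions separately and then intersect. The first has 3 states tracking how much of the suffix `10` has currently been matched; the second has 3 states tracking partial matches of the forbidden pattern `11`. A product state is a pair (one from each), accepting exactly when both do. After merging equivalent states the machine shrinks.
       0  1 
>  A   A  B 
   B   C  D 
 * C   A  B 
   D   D  D 
(> = start, * = accepting)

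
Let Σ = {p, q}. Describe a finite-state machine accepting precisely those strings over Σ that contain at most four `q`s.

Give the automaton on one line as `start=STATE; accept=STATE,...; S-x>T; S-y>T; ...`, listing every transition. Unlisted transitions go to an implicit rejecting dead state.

Count `q`s, saturating at 5: states S0 through S4 mean 0 through 4 `q`s seen; S5 means more than 4. Each `q` increments (capped at S5); other symbols loop. Accept from {S0, S1, S2, S3, S4}.
6 states suffice.
        p   q  
>* S0   S0  S1 
 * S1   S1  S2 
 * S2   S2  S3 
 * S3   S3  S4 
 * S4   S4  S5 
   S5   S5  S5 
(> = start, * = accepting)

start=S0; accept=S0,S1,S2,S3,S4; S0-p>S0; S0-q>S1; S1-p>S1; S1-q>S2; S2-p>S2; S2-q>S3; S3-p>S3; S3-q>S4; S4-p>S4; S4-q>S5; S5-p>S5; S5-q>S5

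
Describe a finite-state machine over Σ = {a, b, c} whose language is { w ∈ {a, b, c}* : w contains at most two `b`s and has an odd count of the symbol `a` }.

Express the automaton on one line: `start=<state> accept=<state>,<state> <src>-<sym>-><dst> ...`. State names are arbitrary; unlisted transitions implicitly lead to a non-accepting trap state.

start=S0 accept=S1,S3,S5 S0-a->S1 S0-b->S2 S0-c->S0 S1-a->S0 S1-b->S3 S1-c->S1 S2-a->S3 S2-b->S4 S2-c->S2 S3-a->S2 S3-b->S5 S3-c->S3 S4-a->S5 S4-b->S6 S4-c->S4 S5-a->S4 S5-b->S6 S5-c->S5 S6-a->S6 S6-b->S6 S6-c->S6

Run two small machines in parallel and take their product. One (4 states) tracks the count of `b`s, saturating at 3; the other (2 states) tracks the count of `a`s modulo 2. Each combined state is a pair, one component from each; accept when both components accept. After merging equivalent states the machine shrinks.
With 7 states:
        a   b   c  
>  S0   S1  S2  S0 
 * S1   S0  S3  S1 
   S2   S3  S4  S2 
 * S3   S2  S5  S3 
   S4   S5  S6  S4 
 * S5   S4  S6  S5 
   S6   S6  S6  S6 
(> = start, * = accepting)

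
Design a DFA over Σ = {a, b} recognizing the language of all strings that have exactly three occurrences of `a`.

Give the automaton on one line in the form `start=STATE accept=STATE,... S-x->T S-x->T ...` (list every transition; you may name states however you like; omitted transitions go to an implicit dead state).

start=S0 accept=S3 S0-a->S1 S0-b->S0 S1-a->S2 S1-b->S1 S2-a->S3 S2-b->S2 S3-a->S4 S3-b->S3 S4-a->S4 S4-b->S4

Count `a`s, saturating at 4: states S0 through S3 mean 0 through 3 `a`s seen; S4 means more than 3. Each `a` increments (capped at S4); other symbols loop. Accept from {S3}.
A 5-state machine:
        a   b  
>  S0   S1  S0 
   S1   S2  S1 
   S2   S3  S2 
 * S3   S4  S3 
   S4   S4  S4 
(> = start, * = accepting)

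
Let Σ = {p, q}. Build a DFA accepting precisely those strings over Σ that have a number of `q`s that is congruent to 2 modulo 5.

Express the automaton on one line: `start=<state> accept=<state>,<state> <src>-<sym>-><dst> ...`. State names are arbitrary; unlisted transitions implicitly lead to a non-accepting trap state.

Keep the running count of `q`s modulo 5: each `q` advances along the cycle A → B → C → D → E → A while other symbols loop. Accept at C.
5 states suffice.
       p  q 
>  A   A  B 
   B   B  C 
 * C   C  D 
   D   D  E 
   E   E  A 
(> = start, * = accepting)

start=A accept=C A-p->A A-q->B B-p->B B-q->C C-p->C C-q->D D-p->D D-q->E E-p->E E-q->A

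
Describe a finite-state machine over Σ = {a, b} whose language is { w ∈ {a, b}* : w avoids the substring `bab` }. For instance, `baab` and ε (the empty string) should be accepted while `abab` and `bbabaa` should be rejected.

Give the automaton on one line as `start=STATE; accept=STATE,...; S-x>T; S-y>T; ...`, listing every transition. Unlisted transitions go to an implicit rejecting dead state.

This is the complement of 'contains `bab`'. Use the same substring-matching states — s0 through s3 holding how much of `bab` has just been matched — but flip the accepting set: everything except the trap s3 accepts.
        a   b  
>* s0   s0  s1 
 * s1   s2  s1 
 * s2   s0  s3 
   s3   s3  s3 
(> = start, * = accepting)

start=s0; accept=s0,s1,s2; s0-a>s0; s0-b>s1; s1-a>s2; s1-b>s1; s2-a>s0; s2-b>s3; s3-a>s3; s3-b>s3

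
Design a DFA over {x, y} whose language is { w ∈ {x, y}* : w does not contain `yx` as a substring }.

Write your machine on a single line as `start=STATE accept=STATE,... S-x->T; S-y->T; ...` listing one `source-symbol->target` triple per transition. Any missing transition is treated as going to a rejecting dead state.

start=s0; accept=s0,s1; s0-x->s0; s0-y->s1; s1-x->s2; s1-y->s1; s2-x->s2; s2-y->s2

This is the complement of 'contains `yx`'. Use the same substring-matching states — s0 through s2 holding how much of `yx` has just been matched — but flip the accepting set: everything except the trap s2 accepts.
3 states suffice.
        x   y  
>* s0   s0  s1 
 * s1   s2  s1 
   s2   s2  s2 
(> = start, * = accepting)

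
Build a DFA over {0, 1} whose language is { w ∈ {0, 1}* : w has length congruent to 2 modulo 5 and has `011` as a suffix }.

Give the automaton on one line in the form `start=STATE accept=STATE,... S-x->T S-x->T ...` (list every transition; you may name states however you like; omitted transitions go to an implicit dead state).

Handle the two conditions separately and then intersect. One (5 states) tracks the input length modulo 5; the other (4 states) tracks how much of the suffix `011` has currently been matched. Each combined state is a pair, one component from each; accept when both components accept. Equivalent product states are then merged.
With 8 states:
       0  1 
>  A   B  B 
   B   C  C 
   C   D  D 
   D   E  E 
   E   F  A 
   F   B  G 
   G   C  H 
 * H   D  D 
(> = start, * = accepting)

start=A accept=H A-0->B A-1->B B-0->C B-1->C C-0->D C-1->D D-0->E D-1->E E-0->F E-1->A F-0->B F-1->G G-0->C G-1->H H-0->D H-1->D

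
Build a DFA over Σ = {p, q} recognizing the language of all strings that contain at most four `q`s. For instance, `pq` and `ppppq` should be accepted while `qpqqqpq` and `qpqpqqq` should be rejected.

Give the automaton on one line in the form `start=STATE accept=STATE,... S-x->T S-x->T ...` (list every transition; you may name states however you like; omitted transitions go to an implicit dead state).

Only the number of `q`s matters, and only up to 5. Make a chain S0 → S1 → S2 → S3 → S4 → S5 advanced by each `q` (with S5 absorbing); every other symbol self-loops. The accepting set is {S0, S1, S2, S3, S4}.
        p   q  
>* S0   S0  S1 
 * S1   S1  S2 
 * S2   S2  S3 
 * S3   S3  S4 
 * S4   S4  S5 
   S5   S5  S5 
(> = start, * = accepting)

start=S0 accept=S0,S1,S2,S3,S4 S0-p->S0 S0-q->S1 S1-p->S1 S1-q->S2 S2-p->S2 S2-q->S3 S3-p->S3 S3-q->S4 S4-p->S4 S4-q->S5 S5-p->S5 S5-q->S5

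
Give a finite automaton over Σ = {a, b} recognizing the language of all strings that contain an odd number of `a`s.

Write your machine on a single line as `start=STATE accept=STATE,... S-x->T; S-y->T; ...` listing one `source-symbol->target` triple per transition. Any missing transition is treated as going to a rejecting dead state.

start=q0; accept=q1; q0-a->q1; q0-b->q0; q1-a->q0; q1-b->q1

Keep the running count of `a`s modulo 2: each `a` advances along the cycle q0 → q1 → q0 while other symbols loop. Accept at q1.
        a   b  
>  q0   q1  q0 
 * q1   q0  q1 
(> = start, * = accepting)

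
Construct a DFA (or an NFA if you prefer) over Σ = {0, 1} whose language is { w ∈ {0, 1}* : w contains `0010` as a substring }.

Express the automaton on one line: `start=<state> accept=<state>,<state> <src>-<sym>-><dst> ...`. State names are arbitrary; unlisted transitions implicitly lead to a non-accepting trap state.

start=q0 accept=q4 q0-0->q1 q0-1->q0 q1-0->q2 q1-1->q0 q2-0->q2 q2-1->q3 q3-0->q4 q3-1->q0 q4-0->q4 q4-1->q4

Track how much of `0010` has been matched so far: state q0 is no progress, q4 is the absorbing accept state reached once `0010` has occurred. Intermediate states record partial matches; on a mismatch, fall back to the longest reusable overlap.
With 5 states:
        0   1  
>  q0   q1  q0 
   q1   q2  q0 
   q2   q2  q3 
   q3   q4  q0 
 * q4   q4  q4 
(> = start, * = accepting)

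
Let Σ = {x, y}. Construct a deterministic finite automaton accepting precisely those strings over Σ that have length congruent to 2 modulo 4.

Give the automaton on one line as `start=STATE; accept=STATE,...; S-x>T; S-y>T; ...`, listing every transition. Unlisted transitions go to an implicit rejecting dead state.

Count input length modulo 4: every symbol advances one step around the cycle S0 → S1 → S2 → S3 → S0. Accept at S2.
With 4 states:
        x   y  
>  S0   S1  S1 
   S1   S2  S2 
 * S2   S3  S3 
   S3   S0  S0 
(> = start, * = accepting)

start=S0; accept=S2; S0-x>S1; S0-y>S1; S1-x>S2; S1-y>S2; S2-x>S3; S2-y>S3; S3-x>S0; S3-y>S0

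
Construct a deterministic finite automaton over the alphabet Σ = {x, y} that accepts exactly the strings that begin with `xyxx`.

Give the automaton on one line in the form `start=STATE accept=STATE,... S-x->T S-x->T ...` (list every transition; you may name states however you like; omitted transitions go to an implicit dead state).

Check the first 4 symbols one by one: s0 through s3 record how many have matched `xyxx` so far; any wrong symbol goes to the dead state s5. After all 4 match we enter the accepting sink s4.
        x   y  
>  s0   s1  s5 
   s1   s5  s2 
   s2   s3  s5 
   s3   s4  s5 
 * s4   s4  s4 
   s5   s5  s5 
(> = start, * = accepting)

start=s0 accept=s4 s0-x->s1 s0-y->s5 s1-x->s5 s1-y->s2 s2-x->s3 s2-y->s5 s3-x->s4 s3-y->s5 s4-x->s4 s4-y->s4 s5-x->s5 s5-y->s5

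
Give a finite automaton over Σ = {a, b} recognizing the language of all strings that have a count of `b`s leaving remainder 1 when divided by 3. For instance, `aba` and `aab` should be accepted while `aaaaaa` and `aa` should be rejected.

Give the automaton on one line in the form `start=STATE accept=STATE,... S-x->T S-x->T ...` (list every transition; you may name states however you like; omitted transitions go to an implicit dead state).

start=q0 accept=q1 q0-a->q0 q0-b->q1 q1-a->q1 q1-b->q2 q2-a->q2 q2-b->q0

The only thing that matters is how many `b`s have appeared, reduced mod 3. Use one state per residue: q0 for 0, …, q2 for 2. Reading `b` moves to the next residue; anything else stays put. q1 is accepting.
        a   b  
>  q0   q0  q1 
 * q1   q1  q2 
   q2   q2  q0 
(> = start, * = accepting)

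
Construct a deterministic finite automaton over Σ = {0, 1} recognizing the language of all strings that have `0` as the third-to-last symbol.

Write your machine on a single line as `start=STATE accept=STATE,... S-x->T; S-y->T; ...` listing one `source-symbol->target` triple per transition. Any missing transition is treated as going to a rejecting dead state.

A DFA must remember the last 3 symbols (since which symbol is third-to-last isn't known until the input ends). Use one state per possible window of the last ≤3 symbols; accept from those whose window starts with `0`.
With 15 states:
          0    1  
>  S0     S1   S2 
   S1     S3   S4 
   S2     S5   S6 
   S3     S7   S8 
   S4     S9  S10 
   S5    S11  S12 
   S6    S13  S14 
 * S7     S7   S8 
 * S8     S9  S10 
 * S9    S11  S12 
 * S10   S13  S14 
   S11    S7   S8 
   S12    S9  S10 
   S13   S11  S12 
   S14   S13  S14 
(> = start, * = accepting)

start=S0; accept=S7,S8,S9,S10; S0-0->S1; S0-1->S2; S1-0->S3; S1-1->S4; S2-0->S5; S2-1->S6; S3-0->S7; S3-1->S8; S4-0->S9; S4-1->S10; S5-0->S11; S5-1->S12; S6-0->S13; S6-1->S14; S7-0->S7; S7-1->S8; S8-0->S9; S8-1->S10; S9-0->S11; S9-1->S12; S10-0->S13; S10-1->S14; S11-0->S7; S11-1->S8; S12-0->S9; S12-1->S10; S13-0->S11; S13-1->S12; S14-0->S13; S14-1->S14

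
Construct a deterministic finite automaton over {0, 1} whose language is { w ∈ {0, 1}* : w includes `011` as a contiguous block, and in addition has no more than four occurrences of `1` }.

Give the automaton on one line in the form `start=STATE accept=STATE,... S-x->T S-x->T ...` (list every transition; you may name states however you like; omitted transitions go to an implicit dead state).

Handle the two conditions separately and then intersect. One (4 states) tracks whether and how much of `011` has been seen; the other (6 states) tracks the count of `1`s, saturating at 5. Each combined state is a pair, one component from each; accept when both components accept. After merging equivalent states the machine shrinks.
With 13 states:
          0    1  
>  q0     q1   q2 
   q1     q1   q3 
   q2     q4   q5 
   q3     q4   q6 
   q4     q4   q7 
   q5     q8   q9 
 * q6     q6  q10 
   q7     q8  q10 
   q8     q8  q11 
   q9     q9   q9 
 * q10   q10  q12 
   q11    q9  q12 
 * q12   q12   q9 
(> = start, * = accepting)

start=q0 accept=q6,q10,q12 q0-0->q1 q0-1->q2 q1-0->q1 q1-1->q3 q2-0->q4 q2-1->q5 q3-0->q4 q3-1->q6 q4-0->q4 q4-1->q7 q5-0->q8 q5-1->q9 q6-0->q6 q6-1->q10 q7-0->q8 q7-1->q10 q8-0->q8 q8-1->q11 q9-0->q9 q9-1->q9 q10-0->q10 q10-1->q12 q11-0->q9 q11-1->q12 q12-0->q12 q12-1->q9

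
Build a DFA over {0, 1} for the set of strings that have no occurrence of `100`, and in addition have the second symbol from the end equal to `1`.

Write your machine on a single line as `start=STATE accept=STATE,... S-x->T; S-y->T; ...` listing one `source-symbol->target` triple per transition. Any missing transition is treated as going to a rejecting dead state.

Build one automaton per condition and run them in lockstep. The first has 4 states tracking partial matches of the forbidden pattern `100`; the second has 7 states tracking the last 2 symbols read. A product state is a pair (one from each), accepting exactly when both do.
          0    1  
>  q0     q1   q2 
   q1     q3   q4 
   q2     q5   q6 
   q3     q3   q4 
   q4     q5   q6 
 * q5     q7   q4 
 * q6     q5   q6 
   q7     q7   q8 
   q8     q9  q10 
   q9     q7   q8 
   q10    q9  q10 
(> = start, * = accepting)

start=q0; accept=q5,q6; q0-0->q1; q0-1->q2; q1-0->q3; q1-1->q4; q2-0->q5; q2-1->q6; q3-0->q3; q3-1->q4; q4-0->q5; q4-1->q6; q5-0->q7; q5-1->q4; q6-0->q5; q6-1->q6; q7-0->q7; q7-1->q8; q8-0->q9; q8-1->q10; q9-0->q7; q9-1->q8; q10-0->q9; q10-1->q10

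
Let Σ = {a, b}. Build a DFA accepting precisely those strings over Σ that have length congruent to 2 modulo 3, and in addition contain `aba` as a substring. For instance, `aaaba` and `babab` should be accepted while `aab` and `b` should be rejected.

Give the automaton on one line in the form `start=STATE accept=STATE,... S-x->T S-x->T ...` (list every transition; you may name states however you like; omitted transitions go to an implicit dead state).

start=q0 accept=q11 q0-a->q1 q0-b->q2 q1-a->q3 q1-b->q4 q2-a->q3 q2-b->q5 q3-a->q6 q3-b->q7 q4-a->q8 q4-b->q0 q5-a->q6 q5-b->q0 q6-a->q1 q6-b->q9 q7-a->q10 q7-b->q2 q8-a->q10 q8-b->q10 q9-a->q11 q9-b->q5 q10-a->q11 q10-b->q11 q11-a->q8 q11-b->q8

Build one automaton per condition and run them in lockstep. The first has 3 states tracking the input length modulo 3; the second has 4 states tracking whether and how much of `aba` has been seen. A product state is a pair (one from each), accepting exactly when both do.
With 12 states:
          a    b  
>  q0     q1   q2 
   q1     q3   q4 
   q2     q3   q5 
   q3     q6   q7 
   q4     q8   q0 
   q5     q6   q0 
   q6     q1   q9 
   q7    q10   q2 
   q8    q10  q10 
   q9    q11   q5 
   q10   q11  q11 
 * q11    q8   q8 
(> = start, * = accepting)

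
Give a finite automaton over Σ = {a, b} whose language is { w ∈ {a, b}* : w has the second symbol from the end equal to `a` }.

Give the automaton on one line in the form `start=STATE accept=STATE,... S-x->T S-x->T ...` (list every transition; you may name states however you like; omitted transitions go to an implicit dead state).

start=q0 accept=q3,q4 q0-a->q1 q0-b->q2 q1-a->q3 q1-b->q4 q2-a->q5 q2-b->q6 q3-a->q3 q3-b->q4 q4-a->q5 q4-b->q6 q5-a->q3 q5-b->q4 q6-a->q5 q6-b->q6

A DFA must remember the last 2 symbols (since which symbol is second-to-last isn't known until the input ends). Use one state per possible window of the last ≤2 symbols; accept from those whose window starts with `a`.
7 states suffice.
        a   b  
>  q0   q1  q2 
   q1   q3  q4 
   q2   q5  q6 
 * q3   q3  q4 
 * q4   q5  q6 
   q5   q3  q4 
   q6   q5  q6 
(> = start, * = accepting)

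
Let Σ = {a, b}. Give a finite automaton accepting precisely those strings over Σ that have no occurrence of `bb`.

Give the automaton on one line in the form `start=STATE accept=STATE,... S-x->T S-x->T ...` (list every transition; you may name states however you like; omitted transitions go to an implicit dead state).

start=s0 accept=s0,s1 s0-a->s0 s0-b->s1 s1-a->s0 s1-b->s2 s2-a->s2 s2-b->s2

This is the complement of 'contains `bb`'. Use the same substring-matching states — s0 through s2 holding how much of `bb` has just been matched — but flip the accepting set: everything except the trap s2 accepts.
3 states suffice.
        a   b  
>* s0   s0  s1 
 * s1   s0  s2 
   s2   s2  s2 
(> = start, * = accepting)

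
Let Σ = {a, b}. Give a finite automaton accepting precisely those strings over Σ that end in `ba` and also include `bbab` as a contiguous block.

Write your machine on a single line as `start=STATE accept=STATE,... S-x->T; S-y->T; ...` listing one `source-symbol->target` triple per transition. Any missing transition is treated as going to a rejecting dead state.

Build one automaton per condition and run them in lockstep. One (3 states) tracks how much of the suffix `ba` has currently been matched; the other (5 states) tracks whether and how much of `bbab` has been seen. Each combined state is a pair, one component from each; accept when both components accept. After merging equivalent states the machine shrinks.
With 7 states:
        a   b  
>  s0   s0  s1 
   s1   s0  s2 
   s2   s3  s2 
   s3   s0  s4 
   s4   s5  s4 
 * s5   s6  s4 
   s6   s6  s4 
(> = start, * = accepting)

start=s0; accept=s5; s0-a->s0; s0-b->s1; s1-a->s0; s1-b->s2; s2-a->s3; s2-b->s2; s3-a->s0; s3-b->s4; s4-a->s5; s4-b->s4; s5-a->s6; s5-b->s4; s6-a->s6; s6-b->s4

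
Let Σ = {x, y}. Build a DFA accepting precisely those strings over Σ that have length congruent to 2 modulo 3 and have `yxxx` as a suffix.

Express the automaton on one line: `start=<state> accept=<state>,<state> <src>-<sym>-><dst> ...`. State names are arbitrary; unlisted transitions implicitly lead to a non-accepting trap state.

start=q0 accept=q6 q0-x->q1 q0-y->q1 q1-x->q2 q1-y->q3 q2-x->q0 q2-y->q0 q3-x->q4 q3-y->q0 q4-x->q5 q4-y->q1 q5-x->q6 q5-y->q3 q6-x->q0 q6-y->q0

Build one automaton per condition and run them in lockstep. The first has 3 states tracking the input length modulo 3; the second has 5 states tracking how much of the suffix `yxxx` has currently been matched. A product state is a pair (one from each), accepting exactly when both do. Minimizing collapses redundant product states.
A 7-state machine:
        x   y  
>  q0   q1  q1 
   q1   q2  q3 
   q2   q0  q0 
   q3   q4  q0 
   q4   q5  q1 
   q5   q6  q3 
 * q6   q0  q0 
(> = start, * = accepting)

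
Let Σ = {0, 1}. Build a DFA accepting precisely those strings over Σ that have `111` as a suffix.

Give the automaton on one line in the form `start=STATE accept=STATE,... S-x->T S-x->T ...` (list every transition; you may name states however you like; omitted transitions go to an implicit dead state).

Remember how much of `111` the current input suffix matches. State A means no match yet; B means the last symbol is `1`; C means the last 2 symbols are `11`; D means the last 3 symbols are `111`. Only D accepts. On a mismatch, fall back to the longest proper suffix that is still a prefix of `111`.
       0  1 
>  A   A  B 
   B   A  C 
   C   A  D 
 * D   A  D 
(> = start, * = accepting)

start=A accept=D A-0->A A-1->B B-0->A B-1->C C-0->A C-1->D D-0->A D-1->D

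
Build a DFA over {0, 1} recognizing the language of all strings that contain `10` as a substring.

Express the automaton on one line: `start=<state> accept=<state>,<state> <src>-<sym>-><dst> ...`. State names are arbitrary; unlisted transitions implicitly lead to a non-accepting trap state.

start=s0 accept=s2 s0-0->s0 s0-1->s1 s1-0->s2 s1-1->s1 s2-0->s2 s2-1->s2

Track how much of `10` has been matched so far: state s0 is no progress, s2 is the absorbing accept state reached once `10` has occurred. Intermediate states record partial matches; on a mismatch, fall back to the longest reusable overlap.
3 states suffice.
        0   1  
>  s0   s0  s1 
   s1   s2  s1 
 * s2   s2  s2 
(> = start, * = accepting)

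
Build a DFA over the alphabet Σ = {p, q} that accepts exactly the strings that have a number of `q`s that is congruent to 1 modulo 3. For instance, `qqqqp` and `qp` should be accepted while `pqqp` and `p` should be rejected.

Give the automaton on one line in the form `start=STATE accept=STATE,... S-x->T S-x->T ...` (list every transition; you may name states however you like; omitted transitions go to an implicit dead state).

The only thing that matters is how many `q`s have appeared, reduced mod 3. Use one state per residue: S0 for 0, …, S2 for 2. Reading `q` moves to the next residue; anything else stays put. S1 is accepting.
A 3-state machine:
        p   q  
>  S0   S0  S1 
 * S1   S1  S2 
   S2   S2  S0 
(> = start, * = accepting)

start=S0 accept=S1 S0-p->S0 S0-q->S1 S1-p->S1 S1-q->S2 S2-p->S2 S2-q->S0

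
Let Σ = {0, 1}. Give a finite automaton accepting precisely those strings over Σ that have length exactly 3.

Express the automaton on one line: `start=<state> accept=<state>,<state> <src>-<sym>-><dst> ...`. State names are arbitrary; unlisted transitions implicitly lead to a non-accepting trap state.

We only need to distinguish lengths 0, 1, …, 3, and '>3'. Chain S0 → S1 → S2 → S3 → S4 on every symbol, with S4 looping. Accepting states: {S3}.
A 5-state machine:
        0   1  
>  S0   S1  S1 
   S1   S2  S2 
   S2   S3  S3 
 * S3   S4  S4 
   S4   S4  S4 
(> = start, * = accepting)

start=S0 accept=S3 S0-0->S1 S0-1->S1 S1-0->S2 S1-1->S2 S2-0->S3 S2-1->S3 S3-0->S4 S3-1->S4 S4-0->S4 S4-1->S4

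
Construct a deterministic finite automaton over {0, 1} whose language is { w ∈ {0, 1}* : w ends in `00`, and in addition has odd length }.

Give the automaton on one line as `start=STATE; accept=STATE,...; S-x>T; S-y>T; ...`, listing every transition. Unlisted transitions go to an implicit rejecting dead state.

start=q0; accept=q3; q0-0>q1; q0-1>q1; q1-0>q2; q1-1>q0; q2-0>q3; q2-1>q1; q3-0>q2; q3-1>q0

Run two small machines in parallel and take their product. One (3 states) tracks how much of the suffix `00` has currently been matched; the other (2 states) tracks the input length modulo 2. Each combined state is a pair, one component from each; accept when both components accept. Minimizing collapses redundant product states.
With 4 states:
        0   1  
>  q0   q1  q1 
   q1   q2  q0 
   q2   q3  q1 
 * q3   q2  q0 
(> = start, * = accepting)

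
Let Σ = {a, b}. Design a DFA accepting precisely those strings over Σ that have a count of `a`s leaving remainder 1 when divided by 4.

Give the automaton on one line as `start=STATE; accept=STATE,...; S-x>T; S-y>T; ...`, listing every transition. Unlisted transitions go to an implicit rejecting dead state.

start=q0; accept=q1; q0-a>q1; q0-b>q0; q1-a>q2; q1-b>q1; q2-a>q3; q2-b>q2; q3-a>q0; q3-b>q3

The only thing that matters is how many `a`s have appeared, reduced mod 4. Use one state per residue: q0 for 0, …, q3 for 3. Reading `a` moves to the next residue; anything else stays put. q1 is accepting.
With 4 states:
        a   b  
>  q0   q1  q0 
 * q1   q2  q1 
   q2   q3  q2 
   q3   q0  q3 
(> = start, * = accepting)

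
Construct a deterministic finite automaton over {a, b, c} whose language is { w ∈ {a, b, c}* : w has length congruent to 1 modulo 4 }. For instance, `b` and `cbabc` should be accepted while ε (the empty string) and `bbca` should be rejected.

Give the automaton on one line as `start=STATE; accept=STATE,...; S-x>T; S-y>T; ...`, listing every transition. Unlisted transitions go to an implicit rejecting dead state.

start=q0; accept=q1; q0-a>q1; q0-b>q1; q0-c>q1; q1-a>q2; q1-b>q2; q1-c>q2; q2-a>q3; q2-b>q3; q2-c>q3; q3-a>q0; q3-b>q0; q3-c>q0

Only the length mod 4 matters, so use a 4-cycle: from any state, every input symbol moves to the next state, wrapping q3 back to q0. Mark q1 accepting.
        a   b   c  
>  q0   q1  q1  q1 
 * q1   q2  q2  q2 
   q2   q3  q3  q3 
   q3   q0  q0  q0 
(> = start, * = accepting)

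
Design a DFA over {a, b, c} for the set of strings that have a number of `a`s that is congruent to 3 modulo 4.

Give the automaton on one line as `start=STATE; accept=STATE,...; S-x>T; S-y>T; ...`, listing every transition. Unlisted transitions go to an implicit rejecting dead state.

The only thing that matters is how many `a`s have appeared, reduced mod 4. Use one state per residue: S0 for 0, …, S3 for 3. Reading `a` moves to the next residue; anything else stays put. S3 is accepting.
4 states suffice.
        a   b   c  
>  S0   S1  S0  S0 
   S1   S2  S1  S1 
   S2   S3  S2  S2 
 * S3   S0  S3  S3 
(> = start, * = accepting)

start=S0; accept=S3; S0-a>S1; S0-b>S0; S0-c>S0; S1-a>S2; S1-b>S1; S1-c>S1; S2-a>S3; S2-b>S2; S2-c>S2; S3-a>S0; S3-b>S3; S3-c>S3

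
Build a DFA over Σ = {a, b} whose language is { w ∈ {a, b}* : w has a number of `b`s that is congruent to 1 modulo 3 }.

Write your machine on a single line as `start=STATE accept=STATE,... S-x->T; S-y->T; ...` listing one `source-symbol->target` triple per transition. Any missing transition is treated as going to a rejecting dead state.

The only thing that matters is how many `b`s have appeared, reduced mod 3. Use one state per residue: q0 for 0, …, q2 for 2. Reading `b` moves to the next residue; anything else stays put. q1 is accepting.
3 states suffice.
        a   b  
>  q0   q0  q1 
 * q1   q1  q2 
   q2   q2  q0 
(> = start, * = accepting)

start=q0; accept=q1; q0-a->q0; q0-b->q1; q1-a->q1; q1-b->q2; q2-a->q2; q2-b->q0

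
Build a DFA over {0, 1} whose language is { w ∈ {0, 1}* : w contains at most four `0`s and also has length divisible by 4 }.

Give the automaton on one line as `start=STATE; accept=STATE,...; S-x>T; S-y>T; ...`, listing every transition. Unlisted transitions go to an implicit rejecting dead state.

Build one automaton per condition and run them in lockstep. The first has 6 states tracking the count of `0`s, saturating at 5; the second has 4 states tracking the input length modulo 4. A product state is a pair (one from each), accepting exactly when both do.
A 24-state machine:
       0  1 
>* A   B  C 
   B   D  E 
   C   E  F 
   D   G  H 
   E   H  I 
   F   I  J 
   G   K  L 
   H   L  M 
   I   M  N 
   J   N  A 
 * K   O  P 
 * L   P  Q 
 * M   Q  R 
 * N   R  B 
   O   S  S 
   P   S  T 
   Q   T  U 
   R   U  D 
   S   V  V 
   T   V  W 
   U   W  G 
   V   X  X 
   W   X  K 
   X   O  O 
(> = start, * = accepting)

start=A; accept=A,K,L,M,N; A-0>B; A-1>C; B-0>D; B-1>E; C-0>E; C-1>F; D-0>G; D-1>H; E-0>H; E-1>I; F-0>I; F-1>J; G-0>K; G-1>L; H-0>L; H-1>M; I-0>M; I-1>N; J-0>N; J-1>A; K-0>O; K-1>P; L-0>P; L-1>Q; M-0>Q; M-1>R; N-0>R; N-1>B; O-0>S; O-1>S; P-0>S; P-1>T; Q-0>T; Q-1>U; R-0>U; R-1>D; S-0>V; S-1>V; T-0>V; T-1>W; U-0>W; U-1>G; V-0>X; V-1>X; W-0>X; W-1>K; X-0>O; X-1>O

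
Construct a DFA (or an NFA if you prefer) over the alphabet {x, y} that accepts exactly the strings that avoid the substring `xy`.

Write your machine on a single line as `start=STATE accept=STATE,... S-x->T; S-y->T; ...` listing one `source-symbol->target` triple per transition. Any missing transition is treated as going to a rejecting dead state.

start=q0; accept=q0,q1; q0-x->q1; q0-y->q0; q1-x->q1; q1-y->q2; q2-x->q2; q2-y->q2

This is the complement of 'contains `xy`'. Use the same substring-matching states — q0 through q2 holding how much of `xy` has just been matched — but flip the accepting set: everything except the trap q2 accepts.
With 3 states:
        x   y  
>* q0   q1  q0 
 * q1   q1  q2 
   q2   q2  q2 
(> = start, * = accepting)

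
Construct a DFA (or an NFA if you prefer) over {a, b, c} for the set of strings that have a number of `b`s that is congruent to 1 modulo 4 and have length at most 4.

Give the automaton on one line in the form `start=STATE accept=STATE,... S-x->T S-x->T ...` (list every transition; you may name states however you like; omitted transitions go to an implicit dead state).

Handle the two conditions separately and then intersect. One (4 states) tracks the count of `b`s modulo 4; the other (6 states) tracks the input length, saturating at 5. Each combined state is a pair, one component from each; accept when both components accept. Minimizing collapses redundant product states.
        a   b   c  
>  s0   s1  s2  s1 
   s1   s3  s4  s3 
 * s2   s4  s5  s4 
   s3   s6  s7  s6 
 * s4   s7  s5  s7 
   s5   s5  s5  s5 
   s6   s5  s8  s5 
 * s7   s8  s5  s8 
 * s8   s5  s5  s5 
(> = start, * = accepting)

start=s0 accept=s2,s4,s7,s8 s0-a->s1 s0-b->s2 s0-c->s1 s1-a->s3 s1-b->s4 s1-c->s3 s2-a->s4 s2-b->s5 s2-c->s4 s3-a->s6 s3-b->s7 s3-c->s6 s4-a->s7 s4-b->s5 s4-c->s7 s5-a->s5 s5-b->s5 s5-c->s5 s6-a->s5 s6-b->s8 s6-c->s5 s7-a->s8 s7-b->s5 s7-c->s8 s8-a->s5 s8-b->s5 s8-c->s5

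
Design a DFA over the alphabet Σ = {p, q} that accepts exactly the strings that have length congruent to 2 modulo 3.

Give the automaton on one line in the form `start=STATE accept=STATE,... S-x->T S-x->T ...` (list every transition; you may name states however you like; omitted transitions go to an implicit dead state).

start=S0 accept=S2 S0-p->S1 S0-q->S1 S1-p->S2 S1-q->S2 S2-p->S0 S2-q->S0

Count input length modulo 3: every symbol advances one step around the cycle S0 → S1 → S2 → S0. Accept at S2.
3 states suffice.
        p   q  
>  S0   S1  S1 
   S1   S2  S2 
 * S2   S0  S0 
(> = start, * = accepting)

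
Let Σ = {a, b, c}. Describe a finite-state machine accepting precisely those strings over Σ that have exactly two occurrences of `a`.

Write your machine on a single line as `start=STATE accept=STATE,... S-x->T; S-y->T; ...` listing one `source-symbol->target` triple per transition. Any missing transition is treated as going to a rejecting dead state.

start=q0; accept=q2; q0-a->q1; q0-b->q0; q0-c->q0; q1-a->q2; q1-b->q1; q1-c->q1; q2-a->q3; q2-b->q2; q2-c->q2; q3-a->q3; q3-b->q3; q3-c->q3

Count `a`s, saturating at 3: states q0 through q2 mean 0 through 2 `a`s seen; q3 means more than 2. Each `a` increments (capped at q3); other symbols loop. Accept from {q2}.
With 4 states:
        a   b   c  
>  q0   q1  q0  q0 
   q1   q2  q1  q1 
 * q2   q3  q2  q2 
   q3   q3  q3  q3 
(> = start, * = accepting)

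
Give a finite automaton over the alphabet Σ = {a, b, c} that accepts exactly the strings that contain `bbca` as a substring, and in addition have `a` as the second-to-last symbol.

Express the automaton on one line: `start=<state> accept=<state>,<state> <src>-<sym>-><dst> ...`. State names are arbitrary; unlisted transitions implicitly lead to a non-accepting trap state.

start=q0 accept=q15,q16,q17 q0-a->q1 q0-b->q2 q0-c->q3 q1-a->q4 q1-b->q5 q1-c->q6 q2-a->q7 q2-b->q8 q2-c->q9 q3-a->q10 q3-b->q11 q3-c->q12 q4-a->q4 q4-b->q5 q4-c->q6 q5-a->q7 q5-b->q8 q5-c->q9 q6-a->q10 q6-b->q11 q6-c->q12 q7-a->q4 q7-b->q5 q7-c->q6 q8-a->q7 q8-b->q8 q8-c->q13 q9-a->q10 q9-b->q11 q9-c->q12 q10-a->q4 q10-b->q5 q10-c->q6 q11-a->q7 q11-b->q8 q11-c->q9 q12-a->q10 q12-b->q11 q12-c->q12 q13-a->q14 q13-b->q11 q13-c->q12 q14-a->q15 q14-b->q16 q14-c->q17 q15-a->q15 q15-b->q16 q15-c->q17 q16-a->q18 q16-b->q19 q16-c->q20 q17-a->q14 q17-b->q21 q17-c->q22 q18-a->q15 q18-b->q16 q18-c->q17 q19-a->q18 q19-b->q19 q19-c->q20 q20-a->q14 q20-b->q21 q20-c->q22 q21-a->q18 q21-b->q19 q21-c->q20 q22-a->q14 q22-b->q21 q22-c->q22

Run two small machines in parallel and take their product. One (5 states) tracks whether and how much of `bbca` has been seen; the other (13 states) tracks the last 2 symbols read. Each combined state is a pair, one component from each; accept when both components accept.
A 23-state machine:
          a    b    c  
>  q0     q1   q2   q3 
   q1     q4   q5   q6 
   q2     q7   q8   q9 
   q3    q10  q11  q12 
   q4     q4   q5   q6 
   q5     q7   q8   q9 
   q6    q10  q11  q12 
   q7     q4   q5   q6 
   q8     q7   q8  q13 
   q9    q10  q11  q12 
   q10    q4   q5   q6 
   q11    q7   q8   q9 
   q12   q10  q11  q12 
   q13   q14  q11  q12 
   q14   q15  q16  q17 
 * q15   q15  q16  q17 
 * q16   q18  q19  q20 
 * q17   q14  q21  q22 
   q18   q15  q16  q17 
   q19   q18  q19  q20 
   q20   q14  q21  q22 
   q21   q18  q19  q20 
   q22   q14  q21  q22 
(> = start, * = accepting)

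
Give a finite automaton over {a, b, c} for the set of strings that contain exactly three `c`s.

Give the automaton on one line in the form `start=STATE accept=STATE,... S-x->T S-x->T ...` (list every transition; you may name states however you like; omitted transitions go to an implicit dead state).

Count `c`s, saturating at 4: states q0 through q3 mean 0 through 3 `c`s seen; q4 means more than 3. Each `c` increments (capped at q4); other symbols loop. Accept from {q3}.
With 5 states:
        a   b   c  
>  q0   q0  q0  q1 
   q1   q1  q1  q2 
   q2   q2  q2  q3 
 * q3   q3  q3  q4 
   q4   q4  q4  q4 
(> = start, * = accepting)

start=q0 accept=q3 q0-a->q0 q0-b->q0 q0-c->q1 q1-a->q1 q1-b->q1 q1-c->q2 q2-a->q2 q2-b->q2 q2-c->q3 q3-a->q3 q3-b->q3 q3-c->q4 q4-a->q4 q4-b->q4 q4-c->q4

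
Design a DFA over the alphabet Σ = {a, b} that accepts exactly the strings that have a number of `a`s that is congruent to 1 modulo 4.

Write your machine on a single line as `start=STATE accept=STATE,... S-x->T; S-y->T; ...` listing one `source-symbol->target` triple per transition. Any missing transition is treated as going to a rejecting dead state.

start=S0; accept=S1; S0-a->S1; S0-b->S0; S1-a->S2; S1-b->S1; S2-a->S3; S2-b->S2; S3-a->S0; S3-b->S3

Keep the running count of `a`s modulo 4: each `a` advances along the cycle S0 → S1 → S2 → S3 → S0 while other symbols loop. Accept at S1.
4 states suffice.
        a   b  
>  S0   S1  S0 
 * S1   S2  S1 
   S2   S3  S2 
   S3   S0  S3 
(> = start, * = accepting)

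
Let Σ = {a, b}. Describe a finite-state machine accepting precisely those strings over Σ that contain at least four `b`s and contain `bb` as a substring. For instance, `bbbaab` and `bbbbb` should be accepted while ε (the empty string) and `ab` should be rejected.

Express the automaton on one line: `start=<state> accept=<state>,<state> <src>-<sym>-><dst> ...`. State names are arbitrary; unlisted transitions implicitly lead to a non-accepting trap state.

Handle the two conditions separately and then intersect. The first has 6 states tracking the count of `b`s, saturating at 5; the second has 3 states tracking whether and how much of `bb` has been seen. A product state is a pair (one from each), accepting exactly when both do. Minimizing collapses redundant product states.
With 9 states:
        a   b  
>  s0   s0  s1 
   s1   s2  s3 
   s2   s2  s4 
   s3   s3  s5 
   s4   s6  s5 
   s5   s5  s7 
   s6   s6  s8 
 * s7   s7  s7 
   s8   s6  s7 
(> = start, * = accepting)

start=s0 accept=s7 s0-a->s0 s0-b->s1 s1-a->s2 s1-b->s3 s2-a->s2 s2-b->s4 s3-a->s3 s3-b->s5 s4-a->s6 s4-b->s5 s5-a->s5 s5-b->s7 s6-a->s6 s6-b->s8 s7-a->s7 s7-b->s7 s8-a->s6 s8-b->s7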